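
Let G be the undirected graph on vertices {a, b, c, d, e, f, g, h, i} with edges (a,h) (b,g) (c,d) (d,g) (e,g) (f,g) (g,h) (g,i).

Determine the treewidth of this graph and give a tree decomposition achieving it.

The largest bag has 2 vertices, giving width 1; this decomposition certifies tw(G) ≤ 1. Any graph with an edge has treewidth ≥ 1, and G has the edge g–d. Therefore the treewidth is 1.

Treewidth 1.
One optimal decomposition is:
Bags: B1 = {d, g}  B2 = {c, d}  B3 = {g, i}  B4 = {e, g}  B5 = {b, g}  B6 = {g, h}  B7 = {f, g}  B8 = {a, h}
Tree: B1–B2, B1–B3, B1–B4, B1–B5, B5–B6, B4–B7, B6–B8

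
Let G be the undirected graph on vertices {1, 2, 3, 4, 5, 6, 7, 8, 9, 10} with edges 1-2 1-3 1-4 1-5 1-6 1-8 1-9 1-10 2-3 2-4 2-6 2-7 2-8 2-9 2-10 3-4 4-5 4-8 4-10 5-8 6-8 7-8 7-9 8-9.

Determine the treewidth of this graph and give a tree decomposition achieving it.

Every bag has size at most 4, so the width is 4 − 1 = 3 and tw(G) ≤ 3. On the other hand G contains the 4-clique {1, 2, 8, 9}. A clique must lie in a single bag of any decomposition, so no decomposition can have width below 3. Therefore the treewidth is 3.

Treewidth 3.
One optimal decomposition is:
Bags: B1 = {1, 2, 4, 8}  B2 = {1, 2, 6, 8}  B3 = {1, 4, 5, 8}  B4 = {1, 2, 4, 10}  B5 = {1, 2, 8, 9}  B6 = {2, 7, 8, 9}  B7 = {1, 2, 3, 4}
Tree: B1–B2, B1–B3, B1–B4, B1–B5, B5–B6, B1–B7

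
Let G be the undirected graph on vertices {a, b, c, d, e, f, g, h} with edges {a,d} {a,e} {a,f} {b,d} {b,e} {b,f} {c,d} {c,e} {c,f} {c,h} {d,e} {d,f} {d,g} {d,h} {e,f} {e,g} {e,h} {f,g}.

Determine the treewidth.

3

A width-3 tree decomposition is:
Bags: B1 = {b, d, e, f}  B2 = {c, d, e, f}  B3 = {a, d, e, f}  B4 = {d, e, f, g}  B5 = {c, d, e, h}
Tree: B1–B2, B1–B3, B3–B4, B2–B5
Every bag has size at most 4, so the width is 4 − 1 = 3 and tw(G) ≤ 3. On the other hand G contains the 4-clique {c, d, e, h}. A clique must lie in a single bag of any decomposition, so no decomposition can have width below 3. Combining the bounds, tw(G) = 3.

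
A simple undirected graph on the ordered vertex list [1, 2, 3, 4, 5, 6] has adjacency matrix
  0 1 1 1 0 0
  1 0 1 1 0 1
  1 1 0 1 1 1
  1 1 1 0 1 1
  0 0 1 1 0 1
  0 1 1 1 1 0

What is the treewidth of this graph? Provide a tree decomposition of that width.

The largest bag has 4 vertices, giving width 3; this decomposition certifies tw(G) ≤ 3. Conversely, {1, 2, 3, 4} is a clique of size 4, and the vertices of any clique must share a bag in every tree decomposition; so some bag has ≥ 4 vertices and tw(G) ≥ 3. Combining the bounds, tw(G) = 3.

Treewidth 3.
Bags: B1 = {2, 3, 4, 6}  B2 = {3, 4, 5, 6}  B3 = {1, 2, 3, 4}
Tree: B1–B2, B1–B3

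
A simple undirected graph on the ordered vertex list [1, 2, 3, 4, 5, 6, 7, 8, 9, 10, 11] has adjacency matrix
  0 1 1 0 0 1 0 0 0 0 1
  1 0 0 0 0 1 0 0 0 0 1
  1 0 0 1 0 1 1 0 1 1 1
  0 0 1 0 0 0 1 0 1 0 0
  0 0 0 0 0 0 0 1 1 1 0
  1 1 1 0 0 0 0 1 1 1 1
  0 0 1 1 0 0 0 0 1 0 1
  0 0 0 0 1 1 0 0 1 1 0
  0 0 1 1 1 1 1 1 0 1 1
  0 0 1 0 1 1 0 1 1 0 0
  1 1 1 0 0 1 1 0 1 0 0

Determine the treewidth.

A width-3 tree decomposition is:
Bags: B1 = {3, 7, 9, 11}  B2 = {3, 6, 9, 11}  B3 = {3, 6, 9, 10}  B4 = {1, 3, 6, 11}  B5 = {6, 8, 9, 10}  B6 = {5, 8, 9, 10}  B7 = {3, 4, 7, 9}  B8 = {1, 2, 6, 11}
Tree: B1–B2, B2–B3, B2–B4, B3–B5, B5–B6, B1–B7, B4–B8
Every bag has size at most 4, so the width is 4 − 1 = 3 and tw(G) ≤ 3. On the other hand G contains the 4-clique {1, 2, 6, 11}. A clique must lie in a single bag of any decomposition, so no decomposition can have width below 3. Therefore the treewidth is 3.

3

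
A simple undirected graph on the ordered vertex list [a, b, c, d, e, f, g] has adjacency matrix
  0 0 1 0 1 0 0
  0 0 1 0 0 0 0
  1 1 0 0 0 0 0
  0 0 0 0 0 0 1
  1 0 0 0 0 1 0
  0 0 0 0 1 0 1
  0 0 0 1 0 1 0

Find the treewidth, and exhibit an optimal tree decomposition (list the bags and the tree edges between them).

Treewidth 1.
Bags: B1 = {b, c}  B2 = {a, c}  B3 = {a, e}  B4 = {e, f}  B5 = {f, g}  B6 = {d, g}
Tree: B1–B2, B2–B3, B3–B4, B4–B5, B5–B6

Every bag has size at most 2, so the width is 2 − 1 = 1 and tw(G) ≤ 1. G has an edge, so its treewidth is at least 1. The upper and lower bounds meet at 1, so that is the treewidth.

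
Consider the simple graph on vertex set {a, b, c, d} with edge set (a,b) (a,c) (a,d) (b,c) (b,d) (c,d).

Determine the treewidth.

A width-3 tree decomposition is:
Bags: B1 = {a, b, c, d}
Tree: (single bag)
With just one bag of size 4, the width is 4 − 1 = 3, so tw(G) ≤ 3. On the other hand G contains the 4-clique {a, b, c, d}. A clique must lie in a single bag of any decomposition, so no decomposition can have width below 3. The upper and lower bounds meet at 3, so that is the treewidth.

3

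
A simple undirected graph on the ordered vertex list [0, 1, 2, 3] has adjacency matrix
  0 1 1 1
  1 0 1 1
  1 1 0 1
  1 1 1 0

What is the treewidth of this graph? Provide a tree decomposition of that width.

Treewidth 3.
Bags: B1 = {0, 1, 2, 3}
Tree: (single bag)

A single bag containing all 4 vertices is trivially a valid decomposition of width 3. For the lower bound, the 4 vertices {0, 1, 2, 3} are pairwise adjacent, and any tree decomposition puts a clique entirely inside one bag — forcing width ≥ 3. Combining the bounds, tw(G) = 3.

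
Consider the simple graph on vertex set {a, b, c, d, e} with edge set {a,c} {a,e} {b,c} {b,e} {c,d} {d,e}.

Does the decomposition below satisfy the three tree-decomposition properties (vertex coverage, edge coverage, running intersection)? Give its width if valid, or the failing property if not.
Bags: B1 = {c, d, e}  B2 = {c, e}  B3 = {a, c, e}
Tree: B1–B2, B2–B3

No — vertex b appears in no bag.

A tree decomposition must satisfy three properties: every vertex lies in some bag; for every edge, both endpoints lie together in some bag; and for every vertex, the bags containing it form a connected subtree. Here vertex b appears in no bag, so the decomposition is invalid.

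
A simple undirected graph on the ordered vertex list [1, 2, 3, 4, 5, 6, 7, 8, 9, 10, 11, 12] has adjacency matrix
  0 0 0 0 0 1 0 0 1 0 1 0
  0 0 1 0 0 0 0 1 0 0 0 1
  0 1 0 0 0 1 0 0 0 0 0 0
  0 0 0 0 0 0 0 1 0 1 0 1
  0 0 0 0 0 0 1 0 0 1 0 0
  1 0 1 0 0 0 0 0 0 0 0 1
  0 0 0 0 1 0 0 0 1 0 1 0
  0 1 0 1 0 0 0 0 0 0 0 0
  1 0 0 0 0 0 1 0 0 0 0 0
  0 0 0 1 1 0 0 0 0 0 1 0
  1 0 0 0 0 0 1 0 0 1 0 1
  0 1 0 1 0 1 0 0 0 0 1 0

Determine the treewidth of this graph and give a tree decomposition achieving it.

The largest bag has 4 vertices, giving width 3; this decomposition certifies tw(G) ≤ 3. For the lower bound: the 4 vertex sets {5,7,9}, {10}, {11}, {1,4,6,12} are disjoint, each induces a connected subgraph, and every pair is joined by at least one edge of G. Contracting each set to a single vertex therefore yields K_{4} as a minor, and since treewidth is minor-monotone, tw(G) ≥ tw(K_{4}) = 3. The upper and lower bounds meet at 3, so that is the treewidth.

Treewidth 3.
One such decomposition:
Bags: B1 = {5, 7, 9, 10}  B2 = {7, 9, 10, 11}  B3 = {1, 9, 10, 11}  B4 = {1, 4, 10, 11}  B5 = {1, 4, 11, 12}  B6 = {1, 4, 6, 12}  B7 = {4, 6, 8, 12}  B8 = {2, 6, 8, 12}  B9 = {2, 3, 6, 8}
Tree: B1–B2, B2–B3, B3–B4, B4–B5, B5–B6, B6–B7, B7–B8, B8–B9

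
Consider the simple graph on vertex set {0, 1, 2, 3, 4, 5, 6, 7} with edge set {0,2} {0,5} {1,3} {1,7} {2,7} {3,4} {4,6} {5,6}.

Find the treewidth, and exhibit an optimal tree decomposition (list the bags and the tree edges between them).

The largest bag has 3 vertices, giving width 2; this decomposition certifies tw(G) ≤ 2. The edges 6–5–0–2–7–1–3–4–6 form a cycle, so G is not a tree and its treewidth is at least 2. The upper and lower bounds meet at 2, so that is the treewidth.

Treewidth 2.
One optimal decomposition is:
Bags: B1 = {0, 5, 6}  B2 = {0, 2, 6}  B3 = {2, 6, 7}  B4 = {1, 6, 7}  B5 = {1, 3, 6}  B6 = {3, 4, 6}
Tree: B1–B2, B2–B3, B3–B4, B4–B5, B5–B6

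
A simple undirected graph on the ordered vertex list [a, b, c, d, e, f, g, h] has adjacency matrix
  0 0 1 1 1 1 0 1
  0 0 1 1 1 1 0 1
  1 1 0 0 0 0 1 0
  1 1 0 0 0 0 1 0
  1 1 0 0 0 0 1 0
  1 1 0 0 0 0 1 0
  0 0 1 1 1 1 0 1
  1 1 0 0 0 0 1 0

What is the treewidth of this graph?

3

A width-3 tree decomposition is:
Bags: B1 = {a, b, g, h}  B2 = {a, b, c, g}  B3 = {a, b, e, g}  B4 = {a, b, d, g}  B5 = {a, b, f, g}
Tree: B1–B2, B2–B3, B3–B4, B4–B5
Every bag has size at most 4, so the width is 4 − 1 = 3 and tw(G) ≤ 3. For the lower bound: the 4 vertex sets {a,h}, {c,g}, {b}, {e} are disjoint, each induces a connected subgraph, and every pair is joined by at least one edge of G. Contracting each set to a single vertex therefore yields K_{4} as a minor, and since treewidth is minor-monotone, tw(G) ≥ tw(K_{4}) = 3. Combining the bounds, tw(G) = 3.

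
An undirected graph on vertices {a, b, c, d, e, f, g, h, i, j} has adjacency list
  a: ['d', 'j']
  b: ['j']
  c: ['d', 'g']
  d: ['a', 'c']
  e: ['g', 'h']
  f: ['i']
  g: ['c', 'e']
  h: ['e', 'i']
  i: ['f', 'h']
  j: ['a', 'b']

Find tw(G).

A width-1 tree decomposition is:
Bags: B1 = {b, j}  B2 = {a, j}  B3 = {a, d}  B4 = {c, d}  B5 = {c, g}  B6 = {e, g}  B7 = {e, h}  B8 = {h, i}  B9 = {f, i}
Tree: B1–B2, B2–B3, B3–B4, B4–B5, B5–B6, B6–B7, B7–B8, B8–B9
Every bag has size at most 2, so the width is 2 − 1 = 1 and tw(G) ≤ 1. G has an edge, so its treewidth is at least 1. The upper and lower bounds meet at 1, so that is the treewidth.

1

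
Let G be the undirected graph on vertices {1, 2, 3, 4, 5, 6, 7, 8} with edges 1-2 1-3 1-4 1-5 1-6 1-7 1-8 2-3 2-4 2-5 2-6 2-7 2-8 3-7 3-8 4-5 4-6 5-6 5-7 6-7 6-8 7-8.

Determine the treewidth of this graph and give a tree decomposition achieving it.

Treewidth 4.
One such decomposition:
Bags: B1 = {1, 2, 3, 7, 8}  B2 = {1, 2, 6, 7, 8}  B3 = {1, 2, 5, 6, 7}  B4 = {1, 2, 4, 5, 6}
Tree: B1–B2, B2–B3, B3–B4

Each bag holds 5 vertices, so the decomposition has width 4, which upper-bounds the treewidth. For the lower bound, the 5 vertices {1, 2, 3, 7, 8} are pairwise adjacent, and any tree decomposition puts a clique entirely inside one bag — forcing width ≥ 4. The upper and lower bounds meet at 4, so that is the treewidth.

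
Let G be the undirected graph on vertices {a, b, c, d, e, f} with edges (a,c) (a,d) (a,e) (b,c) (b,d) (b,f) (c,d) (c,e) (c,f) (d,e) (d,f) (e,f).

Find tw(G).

3

A width-3 tree decomposition is:
Bags: B1 = {a, c, d, e}  B2 = {c, d, e, f}  B3 = {b, c, d, f}
Tree: B1–B2, B2–B3
Every bag has size at most 4, so the width is 4 − 1 = 3 and tw(G) ≤ 3. For the lower bound, the 4 vertices {a, c, d, e} are pairwise adjacent, and any tree decomposition puts a clique entirely inside one bag — forcing width ≥ 3. Hence tw(G) = 3 exactly.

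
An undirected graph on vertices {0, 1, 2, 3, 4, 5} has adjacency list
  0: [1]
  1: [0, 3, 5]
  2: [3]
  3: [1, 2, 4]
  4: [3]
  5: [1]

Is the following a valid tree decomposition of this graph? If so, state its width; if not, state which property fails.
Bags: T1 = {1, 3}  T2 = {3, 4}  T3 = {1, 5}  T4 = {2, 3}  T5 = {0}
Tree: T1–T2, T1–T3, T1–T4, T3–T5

No — edge (1,0) lies in no bag.

A tree decomposition must satisfy three properties: every vertex lies in some bag; for every edge, both endpoints lie together in some bag; and for every vertex, the bags containing it form a connected subtree. Here edge (1,0) lies in no bag, so the decomposition is invalid.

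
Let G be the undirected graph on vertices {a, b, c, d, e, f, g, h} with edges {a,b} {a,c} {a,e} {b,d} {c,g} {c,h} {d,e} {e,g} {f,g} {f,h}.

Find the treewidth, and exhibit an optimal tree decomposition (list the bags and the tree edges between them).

Each bag holds 3 vertices, so the decomposition has width 2, which upper-bounds the treewidth. Since h–f–g–c–h is a cycle in G, G is not acyclic. Forests are exactly the graphs of treewidth ≤ 1, so tw(G) ≥ 2. Hence tw(G) = 2 exactly.

Treewidth 2.
Bags: B1 = {c, f, h}  B2 = {c, f, g}  B3 = {a, c, g}  B4 = {a, e, g}  B5 = {a, b, e}  B6 = {b, d, e}
Tree: B1–B2, B2–B3, B3–B4, B4–B5, B5–B6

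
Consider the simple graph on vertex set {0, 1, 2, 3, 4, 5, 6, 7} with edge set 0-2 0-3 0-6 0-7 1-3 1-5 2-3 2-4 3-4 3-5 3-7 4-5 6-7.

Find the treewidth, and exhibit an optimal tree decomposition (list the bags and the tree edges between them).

Treewidth 2.
Bags: B1 = {0, 3, 7}  B2 = {0, 2, 3}  B3 = {2, 3, 4}  B4 = {3, 4, 5}  B5 = {1, 3, 5}  B6 = {0, 6, 7}
Tree: B1–B2, B2–B3, B3–B4, B4–B5, B1–B6

Every bag has size at most 3, so the width is 3 − 1 = 2 and tw(G) ≤ 2. For the lower bound, the 3 vertices {0, 2, 3} are pairwise adjacent, and any tree decomposition puts a clique entirely inside one bag — forcing width ≥ 2. Hence tw(G) = 2 exactly.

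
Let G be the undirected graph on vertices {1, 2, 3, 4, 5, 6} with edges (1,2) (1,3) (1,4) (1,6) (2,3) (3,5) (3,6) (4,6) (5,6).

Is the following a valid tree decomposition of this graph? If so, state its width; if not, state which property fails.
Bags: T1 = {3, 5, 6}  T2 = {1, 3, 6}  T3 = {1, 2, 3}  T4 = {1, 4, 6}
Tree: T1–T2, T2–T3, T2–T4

Every vertex of G appears in some bag (union = {1, 2, 3, 4, 5, 6}); every edge is covered by a bag; and for each vertex v the set of bags containing v is connected in the bag tree. The decomposition is therefore valid. The largest bag has 3 vertices, so the width is 2.

Yes; width 2.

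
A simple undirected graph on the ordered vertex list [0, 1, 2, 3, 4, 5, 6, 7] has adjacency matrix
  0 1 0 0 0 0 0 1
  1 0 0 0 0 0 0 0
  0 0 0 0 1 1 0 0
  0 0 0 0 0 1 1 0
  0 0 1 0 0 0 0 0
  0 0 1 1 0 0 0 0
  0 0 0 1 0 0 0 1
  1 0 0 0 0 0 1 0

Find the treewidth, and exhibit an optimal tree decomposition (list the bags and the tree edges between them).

Every bag has size at most 2, so the width is 2 − 1 = 1 and tw(G) ≤ 1. Any graph with an edge has treewidth ≥ 1, and G has the edge 4–2. The upper and lower bounds meet at 1, so that is the treewidth.

Treewidth 1.
One such decomposition:
Bags: B1 = {2, 4}  B2 = {2, 5}  B3 = {3, 5}  B4 = {3, 6}  B5 = {6, 7}  B6 = {0, 7}  B7 = {0, 1}
Tree: B1–B2, B2–B3, B3–B4, B4–B5, B5–B6, B6–B7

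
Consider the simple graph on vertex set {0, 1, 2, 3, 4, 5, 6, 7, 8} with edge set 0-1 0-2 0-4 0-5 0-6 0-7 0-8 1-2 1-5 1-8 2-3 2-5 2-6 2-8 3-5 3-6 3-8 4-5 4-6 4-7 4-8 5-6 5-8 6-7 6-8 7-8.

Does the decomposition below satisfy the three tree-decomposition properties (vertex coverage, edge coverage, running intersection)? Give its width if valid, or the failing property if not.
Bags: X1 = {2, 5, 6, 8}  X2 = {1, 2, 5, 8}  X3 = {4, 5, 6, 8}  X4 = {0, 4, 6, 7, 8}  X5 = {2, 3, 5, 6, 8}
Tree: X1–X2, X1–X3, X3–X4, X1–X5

A tree decomposition must satisfy three properties: every vertex lies in some bag; for every edge, both endpoints lie together in some bag; and for every vertex, the bags containing it form a connected subtree. Here edge (0,2) lies in no bag, so the decomposition is invalid.

No — edge (0,2) lies in no bag.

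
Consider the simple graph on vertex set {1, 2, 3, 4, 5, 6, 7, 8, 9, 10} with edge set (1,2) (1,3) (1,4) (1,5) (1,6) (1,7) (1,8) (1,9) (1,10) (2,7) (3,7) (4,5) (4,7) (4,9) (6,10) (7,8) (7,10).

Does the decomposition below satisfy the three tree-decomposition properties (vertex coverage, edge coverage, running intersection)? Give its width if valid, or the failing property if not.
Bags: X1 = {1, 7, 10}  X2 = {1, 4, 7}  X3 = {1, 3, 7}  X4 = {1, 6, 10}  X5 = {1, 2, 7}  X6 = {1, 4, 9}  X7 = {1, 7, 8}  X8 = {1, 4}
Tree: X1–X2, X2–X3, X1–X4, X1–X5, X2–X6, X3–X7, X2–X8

No — vertex 5 appears in no bag.

A tree decomposition must satisfy three properties: every vertex lies in some bag; for every edge, both endpoints lie together in some bag; and for every vertex, the bags containing it form a connected subtree. Here vertex 5 appears in no bag, so the decomposition is invalid.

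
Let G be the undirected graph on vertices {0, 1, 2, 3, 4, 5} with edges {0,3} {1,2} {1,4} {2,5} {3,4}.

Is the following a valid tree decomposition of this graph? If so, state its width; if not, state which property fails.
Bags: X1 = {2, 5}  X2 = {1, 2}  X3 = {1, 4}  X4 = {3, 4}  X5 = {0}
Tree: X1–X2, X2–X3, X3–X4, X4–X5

No — edge (3,0) lies in no bag.

A tree decomposition must satisfy three properties: every vertex lies in some bag; for every edge, both endpoints lie together in some bag; and for every vertex, the bags containing it form a connected subtree. Here edge (3,0) lies in no bag, so the decomposition is invalid.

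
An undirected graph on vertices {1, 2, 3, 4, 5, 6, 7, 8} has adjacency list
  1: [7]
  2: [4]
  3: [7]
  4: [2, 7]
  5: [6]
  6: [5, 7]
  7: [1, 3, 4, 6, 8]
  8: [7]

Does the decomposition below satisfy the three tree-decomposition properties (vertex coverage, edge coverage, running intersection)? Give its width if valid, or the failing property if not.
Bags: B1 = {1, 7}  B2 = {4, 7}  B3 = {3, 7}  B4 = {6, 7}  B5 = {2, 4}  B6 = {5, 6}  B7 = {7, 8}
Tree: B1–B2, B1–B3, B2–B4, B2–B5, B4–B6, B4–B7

Yes; width 1.

Every vertex of G appears in some bag (union = {1, 2, 3, 4, 5, 6, 7, 8}); every edge is covered by a bag; and for each vertex v the set of bags containing v is connected in the bag tree. The decomposition is therefore valid. The largest bag has 2 vertices, so the width is 1.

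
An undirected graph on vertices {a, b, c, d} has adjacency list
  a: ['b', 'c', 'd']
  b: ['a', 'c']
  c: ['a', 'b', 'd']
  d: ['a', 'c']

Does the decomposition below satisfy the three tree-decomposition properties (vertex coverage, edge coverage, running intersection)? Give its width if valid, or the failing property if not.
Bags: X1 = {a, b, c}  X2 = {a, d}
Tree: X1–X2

No — edge (c,d) lies in no bag.

A tree decomposition must satisfy three properties: every vertex lies in some bag; for every edge, both endpoints lie together in some bag; and for every vertex, the bags containing it form a connected subtree. Here edge (c,d) lies in no bag, so the decomposition is invalid.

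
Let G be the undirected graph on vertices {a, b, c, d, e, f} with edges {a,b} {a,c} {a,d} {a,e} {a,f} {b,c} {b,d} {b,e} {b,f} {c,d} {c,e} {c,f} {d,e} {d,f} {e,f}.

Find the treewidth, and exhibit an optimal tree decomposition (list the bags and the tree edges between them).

Treewidth 5.
Bags: B1 = {a, b, c, d, e, f}
Tree: (single bag)

With just one bag of size 6, the width is 6 − 1 = 5, so tw(G) ≤ 5. On the other hand G contains the 6-clique {a, b, c, d, e, f}. A clique must lie in a single bag of any decomposition, so no decomposition can have width below 5. Therefore the treewidth is 5.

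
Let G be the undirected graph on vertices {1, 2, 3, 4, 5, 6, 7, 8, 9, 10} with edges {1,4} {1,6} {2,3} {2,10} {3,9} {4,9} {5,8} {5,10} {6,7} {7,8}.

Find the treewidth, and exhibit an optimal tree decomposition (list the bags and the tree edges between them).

Treewidth 2.
Bags: B1 = {1, 4, 6}  B2 = {4, 6, 7}  B3 = {4, 7, 8}  B4 = {4, 5, 8}  B5 = {4, 5, 10}  B6 = {2, 4, 10}  B7 = {2, 3, 4}  B8 = {3, 4, 9}
Tree: B1–B2, B2–B3, B3–B4, B4–B5, B5–B6, B6–B7, B7–B8

Each bag holds 3 vertices, so the decomposition has width 2, which upper-bounds the treewidth. Since 4–1–6–7–8–5–10–2–3–9–4 is a cycle in G, G is not acyclic. Forests are exactly the graphs of treewidth ≤ 1, so tw(G) ≥ 2. Therefore the treewidth is 2.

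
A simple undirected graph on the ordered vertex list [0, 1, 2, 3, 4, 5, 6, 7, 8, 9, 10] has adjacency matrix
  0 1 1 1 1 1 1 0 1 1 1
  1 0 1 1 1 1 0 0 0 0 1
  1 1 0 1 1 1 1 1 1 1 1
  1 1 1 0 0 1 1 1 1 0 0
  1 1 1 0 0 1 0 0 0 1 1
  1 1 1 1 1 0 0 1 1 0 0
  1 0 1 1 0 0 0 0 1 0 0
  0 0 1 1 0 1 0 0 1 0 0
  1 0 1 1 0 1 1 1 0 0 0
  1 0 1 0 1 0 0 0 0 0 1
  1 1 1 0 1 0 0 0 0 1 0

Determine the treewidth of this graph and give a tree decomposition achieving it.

Every bag has size at most 5, so the width is 5 − 1 = 4 and tw(G) ≤ 4. On the other hand G contains the 5-clique {0, 2, 3, 5, 8}. A clique must lie in a single bag of any decomposition, so no decomposition can have width below 4. Combining the bounds, tw(G) = 4.

Treewidth 4.
Bags: B1 = {0, 1, 2, 3, 5}  B2 = {0, 2, 3, 5, 8}  B3 = {0, 1, 2, 4, 5}  B4 = {0, 1, 2, 4, 10}  B5 = {2, 3, 5, 7, 8}  B6 = {0, 2, 3, 6, 8}  B7 = {0, 2, 4, 9, 10}
Tree: B1–B2, B1–B3, B3–B4, B2–B5, B2–B6, B4–B7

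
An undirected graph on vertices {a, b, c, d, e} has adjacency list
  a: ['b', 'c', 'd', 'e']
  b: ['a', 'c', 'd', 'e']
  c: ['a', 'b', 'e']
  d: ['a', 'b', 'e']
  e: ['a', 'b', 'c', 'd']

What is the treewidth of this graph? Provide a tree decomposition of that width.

The largest bag has 4 vertices, giving width 3; this decomposition certifies tw(G) ≤ 3. For the lower bound, the 4 vertices {a, b, d, e} are pairwise adjacent, and any tree decomposition puts a clique entirely inside one bag — forcing width ≥ 3. Combining the bounds, tw(G) = 3.

Treewidth 3.
One such decomposition:
Bags: B1 = {a, b, c, e}  B2 = {a, b, d, e}
Tree: B1–B2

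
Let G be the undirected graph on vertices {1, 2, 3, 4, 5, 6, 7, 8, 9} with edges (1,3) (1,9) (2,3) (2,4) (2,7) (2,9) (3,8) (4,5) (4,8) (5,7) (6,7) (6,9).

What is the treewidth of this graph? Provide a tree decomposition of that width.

Treewidth 3.
One such decomposition:
Bags: B1 = {1, 3, 8, 9}  B2 = {2, 3, 8, 9}  B3 = {2, 4, 8, 9}  B4 = {2, 4, 6, 9}  B5 = {2, 4, 6, 7}  B6 = {4, 5, 6, 7}
Tree: B1–B2, B2–B3, B3–B4, B4–B5, B5–B6

The largest bag has 4 vertices, giving width 3; this decomposition certifies tw(G) ≤ 3. For the lower bound: the 4 vertex sets {1,3,8}, {9}, {2}, {4,5,6,7} are disjoint, each induces a connected subgraph, and every pair is joined by at least one edge of G. Contracting each set to a single vertex therefore yields K_{4} as a minor, and since treewidth is minor-monotone, tw(G) ≥ tw(K_{4}) = 3. Hence tw(G) = 3 exactly.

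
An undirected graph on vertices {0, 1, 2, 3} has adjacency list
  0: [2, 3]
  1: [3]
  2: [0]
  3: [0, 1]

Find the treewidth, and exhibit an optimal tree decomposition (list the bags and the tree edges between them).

Each bag holds 2 vertices, so the decomposition has width 1, which upper-bounds the treewidth. G has an edge, so its treewidth is at least 1. The upper and lower bounds meet at 1, so that is the treewidth.

Treewidth 1.
Bags: B1 = {0, 2}  B2 = {0, 3}  B3 = {1, 3}
Tree: B1–B2, B2–B3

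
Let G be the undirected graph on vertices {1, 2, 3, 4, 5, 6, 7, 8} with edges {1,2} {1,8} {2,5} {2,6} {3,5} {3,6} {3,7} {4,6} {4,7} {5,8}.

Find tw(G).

A width-2 tree decomposition is:
Bags: B1 = {3, 4, 7}  B2 = {3, 4, 6}  B3 = {3, 5, 6}  B4 = {2, 5, 6}  B5 = {2, 5, 8}  B6 = {1, 2, 8}
Tree: B1–B2, B2–B3, B3–B4, B4–B5, B5–B6
Every bag has size at most 3, so the width is 3 − 1 = 2 and tw(G) ≤ 2. The edges 7–4–6–3–7 form a cycle, so G is not a tree and its treewidth is at least 2. Combining the bounds, tw(G) = 2.

2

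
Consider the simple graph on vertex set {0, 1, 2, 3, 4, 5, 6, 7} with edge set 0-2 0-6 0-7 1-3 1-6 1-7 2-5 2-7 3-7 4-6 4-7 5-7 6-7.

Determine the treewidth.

2

A width-2 tree decomposition is:
Bags: B1 = {1, 6, 7}  B2 = {4, 6, 7}  B3 = {0, 6, 7}  B4 = {0, 2, 7}  B5 = {2, 5, 7}  B6 = {1, 3, 7}
Tree: B1–B2, B2–B3, B3–B4, B4–B5, B1–B6
Each bag holds 3 vertices, so the decomposition has width 2, which upper-bounds the treewidth. For the lower bound, the 3 vertices {0, 2, 7} are pairwise adjacent, and any tree decomposition puts a clique entirely inside one bag — forcing width ≥ 2. Combining the bounds, tw(G) = 2.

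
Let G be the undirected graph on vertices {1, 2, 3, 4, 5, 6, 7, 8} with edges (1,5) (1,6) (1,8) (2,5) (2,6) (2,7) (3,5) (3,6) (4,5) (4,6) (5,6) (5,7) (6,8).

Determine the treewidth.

2

A width-2 tree decomposition is:
Bags: B1 = {2, 5, 6}  B2 = {2, 5, 7}  B3 = {3, 5, 6}  B4 = {1, 5, 6}  B5 = {4, 5, 6}  B6 = {1, 6, 8}
Tree: B1–B2, B1–B3, B3–B4, B4–B5, B4–B6
Every bag has size at most 3, so the width is 3 − 1 = 2 and tw(G) ≤ 2. Conversely, {1, 6, 8} is a clique of size 3, and the vertices of any clique must share a bag in every tree decomposition; so some bag has ≥ 3 vertices and tw(G) ≥ 2. Therefore the treewidth is 2.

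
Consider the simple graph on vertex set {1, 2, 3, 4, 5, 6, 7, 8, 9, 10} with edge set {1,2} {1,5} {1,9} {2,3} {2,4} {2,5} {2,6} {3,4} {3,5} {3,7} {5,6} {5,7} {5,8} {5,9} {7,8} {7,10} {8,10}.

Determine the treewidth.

2

A width-2 tree decomposition is:
Bags: B1 = {3, 5, 7}  B2 = {2, 3, 5}  B3 = {2, 3, 4}  B4 = {1, 2, 5}  B5 = {5, 7, 8}  B6 = {7, 8, 10}  B7 = {1, 5, 9}  B8 = {2, 5, 6}
Tree: B1–B2, B2–B3, B2–B4, B1–B5, B5–B6, B4–B7, B4–B8
Each bag holds 3 vertices, so the decomposition has width 2, which upper-bounds the treewidth. Conversely, {7, 8, 10} is a clique of size 3, and the vertices of any clique must share a bag in every tree decomposition; so some bag has ≥ 3 vertices and tw(G) ≥ 2. Combining the bounds, tw(G) = 2.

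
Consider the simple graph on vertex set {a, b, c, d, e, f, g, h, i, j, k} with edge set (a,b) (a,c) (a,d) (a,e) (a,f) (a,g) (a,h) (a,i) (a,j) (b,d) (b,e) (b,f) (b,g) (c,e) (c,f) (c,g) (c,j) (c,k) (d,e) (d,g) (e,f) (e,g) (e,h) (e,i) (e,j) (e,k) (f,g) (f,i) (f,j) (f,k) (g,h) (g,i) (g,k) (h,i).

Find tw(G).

A width-4 tree decomposition is:
Bags: B1 = {a, c, e, f, g}  B2 = {c, e, f, g, k}  B3 = {a, b, e, f, g}  B4 = {a, e, f, g, i}  B5 = {a, b, d, e, g}  B6 = {a, c, e, f, j}  B7 = {a, e, g, h, i}
Tree: B1–B2, B1–B3, B1–B4, B3–B5, B1–B6, B4–B7
Every bag has size at most 5, so the width is 5 − 1 = 4 and tw(G) ≤ 4. Conversely, {a, b, d, e, g} is a clique of size 5, and the vertices of any clique must share a bag in every tree decomposition; so some bag has ≥ 5 vertices and tw(G) ≥ 4. Therefore the treewidth is 4.

4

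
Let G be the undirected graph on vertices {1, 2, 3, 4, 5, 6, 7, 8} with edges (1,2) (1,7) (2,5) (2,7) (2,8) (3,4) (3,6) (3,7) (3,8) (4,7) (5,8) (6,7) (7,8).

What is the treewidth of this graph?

2

A width-2 tree decomposition is:
Bags: B1 = {3, 7, 8}  B2 = {3, 4, 7}  B3 = {2, 7, 8}  B4 = {1, 2, 7}  B5 = {3, 6, 7}  B6 = {2, 5, 8}
Tree: B1–B2, B1–B3, B3–B4, B1–B5, B3–B6
Every bag has size at most 3, so the width is 3 − 1 = 2 and tw(G) ≤ 2. On the other hand G contains the 3-clique {2, 5, 8}. A clique must lie in a single bag of any decomposition, so no decomposition can have width below 2. Therefore the treewidth is 2.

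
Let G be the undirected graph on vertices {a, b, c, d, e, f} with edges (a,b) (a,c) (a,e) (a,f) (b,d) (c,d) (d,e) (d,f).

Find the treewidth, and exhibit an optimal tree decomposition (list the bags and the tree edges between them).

The largest bag has 3 vertices, giving width 2; this decomposition certifies tw(G) ≤ 2. The edges e–d–f–a–e form a cycle, so G is not a tree and its treewidth is at least 2. Therefore the treewidth is 2.

Treewidth 2.
One optimal decomposition is:
Bags: B1 = {a, d, e}  B2 = {a, d, f}  B3 = {a, b, d}  B4 = {a, c, d}
Tree: B1–B2, B2–B3, B3–B4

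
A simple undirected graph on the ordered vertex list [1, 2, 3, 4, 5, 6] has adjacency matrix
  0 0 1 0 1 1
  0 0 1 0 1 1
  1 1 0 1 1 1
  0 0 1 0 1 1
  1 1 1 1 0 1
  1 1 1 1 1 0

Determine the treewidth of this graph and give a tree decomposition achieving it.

Treewidth 3.
One optimal decomposition is:
Bags: B1 = {2, 3, 5, 6}  B2 = {3, 4, 5, 6}  B3 = {1, 3, 5, 6}
Tree: B1–B2, B2–B3

Each bag holds 4 vertices, so the decomposition has width 3, which upper-bounds the treewidth. Conversely, {1, 3, 5, 6} is a clique of size 4, and the vertices of any clique must share a bag in every tree decomposition; so some bag has ≥ 4 vertices and tw(G) ≥ 3. The upper and lower bounds meet at 3, so that is the treewidth.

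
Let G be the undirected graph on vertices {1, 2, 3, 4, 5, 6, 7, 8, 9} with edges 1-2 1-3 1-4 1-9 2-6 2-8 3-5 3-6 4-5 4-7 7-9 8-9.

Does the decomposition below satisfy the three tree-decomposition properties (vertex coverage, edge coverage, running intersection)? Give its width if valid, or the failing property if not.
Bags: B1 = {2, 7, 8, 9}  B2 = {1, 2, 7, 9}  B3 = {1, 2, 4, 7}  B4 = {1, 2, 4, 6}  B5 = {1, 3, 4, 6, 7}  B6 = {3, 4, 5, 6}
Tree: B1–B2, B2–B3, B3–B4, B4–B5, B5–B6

No — bags containing vertex 7 are not connected in the tree.

A tree decomposition must satisfy three properties: every vertex lies in some bag; for every edge, both endpoints lie together in some bag; and for every vertex, the bags containing it form a connected subtree. Here bags containing vertex 7 are not connected in the tree, so the decomposition is invalid.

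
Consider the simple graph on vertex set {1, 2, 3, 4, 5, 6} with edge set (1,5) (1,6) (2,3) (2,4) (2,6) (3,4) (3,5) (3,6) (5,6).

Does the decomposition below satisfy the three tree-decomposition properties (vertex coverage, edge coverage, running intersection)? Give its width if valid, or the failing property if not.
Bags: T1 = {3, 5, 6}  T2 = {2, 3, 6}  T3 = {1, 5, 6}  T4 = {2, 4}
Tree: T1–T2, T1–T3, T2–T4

No — edge (3,4) lies in no bag.

A tree decomposition must satisfy three properties: every vertex lies in some bag; for every edge, both endpoints lie together in some bag; and for every vertex, the bags containing it form a connected subtree. Here edge (3,4) lies in no bag, so the decomposition is invalid.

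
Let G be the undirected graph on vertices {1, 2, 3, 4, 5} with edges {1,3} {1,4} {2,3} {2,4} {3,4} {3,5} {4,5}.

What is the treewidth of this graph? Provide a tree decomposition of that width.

Each bag holds 3 vertices, so the decomposition has width 2, which upper-bounds the treewidth. For the lower bound, the 3 vertices {1, 3, 4} are pairwise adjacent, and any tree decomposition puts a clique entirely inside one bag — forcing width ≥ 2. Combining the bounds, tw(G) = 2.

Treewidth 2.
One such decomposition:
Bags: B1 = {3, 4, 5}  B2 = {2, 3, 4}  B3 = {1, 3, 4}
Tree: B1–B2, B1–B3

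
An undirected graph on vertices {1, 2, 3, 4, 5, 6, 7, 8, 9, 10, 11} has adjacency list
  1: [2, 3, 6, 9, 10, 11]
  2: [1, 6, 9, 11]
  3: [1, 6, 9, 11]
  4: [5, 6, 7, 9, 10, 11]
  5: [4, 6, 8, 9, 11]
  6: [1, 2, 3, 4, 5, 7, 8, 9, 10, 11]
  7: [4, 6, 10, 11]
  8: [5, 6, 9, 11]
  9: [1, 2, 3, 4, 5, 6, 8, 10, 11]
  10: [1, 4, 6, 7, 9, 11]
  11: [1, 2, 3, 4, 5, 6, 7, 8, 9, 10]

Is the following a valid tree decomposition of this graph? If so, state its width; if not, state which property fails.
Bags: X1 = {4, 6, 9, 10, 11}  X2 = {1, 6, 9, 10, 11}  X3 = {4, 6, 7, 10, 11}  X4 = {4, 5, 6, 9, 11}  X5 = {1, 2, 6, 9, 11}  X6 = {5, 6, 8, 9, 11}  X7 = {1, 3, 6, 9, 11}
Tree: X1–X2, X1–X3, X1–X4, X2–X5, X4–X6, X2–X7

Yes; width 4.

Every vertex of G appears in some bag (union = {1, 2, 3, 4, 5, 6, 7, 8, 9, 10, 11}); every edge is covered by a bag; and for each vertex v the set of bags containing v is connected in the bag tree. The decomposition is therefore valid. The largest bag has 5 vertices, so the width is 4.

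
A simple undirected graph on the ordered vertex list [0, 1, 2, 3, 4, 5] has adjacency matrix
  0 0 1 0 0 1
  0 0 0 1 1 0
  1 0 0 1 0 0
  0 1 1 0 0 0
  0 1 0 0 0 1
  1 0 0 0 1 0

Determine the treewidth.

A width-2 tree decomposition is:
Bags: B1 = {0, 2, 5}  B2 = {2, 4, 5}  B3 = {1, 2, 4}  B4 = {1, 2, 3}
Tree: B1–B2, B2–B3, B3–B4
Every bag has size at most 3, so the width is 3 − 1 = 2 and tw(G) ≤ 2. Since 2–0–5–4–1–3–2 is a cycle in G, G is not acyclic. Forests are exactly the graphs of treewidth ≤ 1, so tw(G) ≥ 2. Hence tw(G) = 2 exactly.

2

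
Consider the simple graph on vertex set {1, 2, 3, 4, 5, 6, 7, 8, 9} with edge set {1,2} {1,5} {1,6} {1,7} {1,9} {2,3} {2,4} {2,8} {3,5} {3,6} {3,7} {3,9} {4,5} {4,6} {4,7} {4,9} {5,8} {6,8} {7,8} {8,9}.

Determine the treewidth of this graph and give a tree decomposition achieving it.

Treewidth 4.
One optimal decomposition is:
Bags: B1 = {1, 2, 3, 4, 8}  B2 = {1, 3, 4, 7, 8}  B3 = {1, 3, 4, 5, 8}  B4 = {1, 3, 4, 8, 9}  B5 = {1, 3, 4, 6, 8}
Tree: B1–B2, B2–B3, B3–B4, B4–B5

The largest bag has 5 vertices, giving width 4; this decomposition certifies tw(G) ≤ 4. For the lower bound: the 5 vertex sets {2,8}, {4,7}, {3,5}, {1}, {9} are disjoint, each induces a connected subgraph, and every pair is joined by at least one edge of G. Contracting each set to a single vertex therefore yields K_{5} as a minor, and since treewidth is minor-monotone, tw(G) ≥ tw(K_{5}) = 4. Therefore the treewidth is 4.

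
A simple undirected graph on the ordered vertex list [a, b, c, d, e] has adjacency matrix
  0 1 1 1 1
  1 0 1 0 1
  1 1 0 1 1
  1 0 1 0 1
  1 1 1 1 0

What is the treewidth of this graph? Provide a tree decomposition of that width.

Treewidth 3.
Bags: B1 = {a, b, c, e}  B2 = {a, c, d, e}
Tree: B1–B2

Each bag holds 4 vertices, so the decomposition has width 3, which upper-bounds the treewidth. On the other hand G contains the 4-clique {a, c, d, e}. A clique must lie in a single bag of any decomposition, so no decomposition can have width below 3. Hence tw(G) = 3 exactly.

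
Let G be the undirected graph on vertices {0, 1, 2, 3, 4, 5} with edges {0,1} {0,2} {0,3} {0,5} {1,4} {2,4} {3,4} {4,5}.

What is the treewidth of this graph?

A width-2 tree decomposition is:
Bags: B1 = {0, 2, 4}  B2 = {0, 3, 4}  B3 = {0, 1, 4}  B4 = {0, 4, 5}
Tree: B1–B2, B2–B3, B3–B4
Each bag holds 3 vertices, so the decomposition has width 2, which upper-bounds the treewidth. Since 2–4–3–0–2 is a cycle in G, G is not acyclic. Forests are exactly the graphs of treewidth ≤ 1, so tw(G) ≥ 2. Hence tw(G) = 2 exactly.

2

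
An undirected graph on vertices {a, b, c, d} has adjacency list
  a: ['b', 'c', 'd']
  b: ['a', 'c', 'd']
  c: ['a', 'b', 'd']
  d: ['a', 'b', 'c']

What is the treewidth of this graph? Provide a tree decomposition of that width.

Treewidth 3.
Bags: B1 = {a, b, c, d}
Tree: (single bag)

A single bag containing all 4 vertices is trivially a valid decomposition of width 3. For the lower bound, the 4 vertices {a, b, c, d} are pairwise adjacent, and any tree decomposition puts a clique entirely inside one bag — forcing width ≥ 3. Hence tw(G) = 3 exactly.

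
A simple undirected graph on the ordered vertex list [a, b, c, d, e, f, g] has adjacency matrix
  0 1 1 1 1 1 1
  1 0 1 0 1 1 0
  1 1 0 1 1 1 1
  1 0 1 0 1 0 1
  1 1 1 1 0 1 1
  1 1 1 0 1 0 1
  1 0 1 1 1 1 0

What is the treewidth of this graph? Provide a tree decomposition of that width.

Treewidth 4.
One such decomposition:
Bags: B1 = {a, b, c, e, f}  B2 = {a, c, e, f, g}  B3 = {a, c, d, e, g}
Tree: B1–B2, B2–B3

Every bag has size at most 5, so the width is 5 − 1 = 4 and tw(G) ≤ 4. On the other hand G contains the 5-clique {a, c, d, e, g}. A clique must lie in a single bag of any decomposition, so no decomposition can have width below 4. Combining the bounds, tw(G) = 4.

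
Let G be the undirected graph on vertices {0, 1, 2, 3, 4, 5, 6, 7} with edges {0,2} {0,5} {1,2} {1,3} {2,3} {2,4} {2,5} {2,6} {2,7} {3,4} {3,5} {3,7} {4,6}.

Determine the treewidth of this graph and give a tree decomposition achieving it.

Each bag holds 3 vertices, so the decomposition has width 2, which upper-bounds the treewidth. Conversely, {0, 2, 5} is a clique of size 3, and the vertices of any clique must share a bag in every tree decomposition; so some bag has ≥ 3 vertices and tw(G) ≥ 2. Hence tw(G) = 2 exactly.

Treewidth 2.
One such decomposition:
Bags: B1 = {2, 3, 4}  B2 = {2, 4, 6}  B3 = {1, 2, 3}  B4 = {2, 3, 5}  B5 = {2, 3, 7}  B6 = {0, 2, 5}
Tree: B1–B2, B1–B3, B1–B4, B3–B5, B4–B6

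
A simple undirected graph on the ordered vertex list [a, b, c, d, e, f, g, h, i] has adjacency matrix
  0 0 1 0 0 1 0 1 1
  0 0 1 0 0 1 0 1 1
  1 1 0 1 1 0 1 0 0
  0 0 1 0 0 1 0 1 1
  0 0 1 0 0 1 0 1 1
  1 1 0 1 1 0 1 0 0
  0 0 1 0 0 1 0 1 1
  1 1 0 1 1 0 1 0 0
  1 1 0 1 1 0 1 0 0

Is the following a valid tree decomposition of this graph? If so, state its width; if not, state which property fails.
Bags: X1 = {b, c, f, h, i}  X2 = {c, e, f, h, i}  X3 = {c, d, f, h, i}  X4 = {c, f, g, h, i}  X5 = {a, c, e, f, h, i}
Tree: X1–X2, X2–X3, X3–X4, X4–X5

A tree decomposition must satisfy three properties: every vertex lies in some bag; for every edge, both endpoints lie together in some bag; and for every vertex, the bags containing it form a connected subtree. Here bags containing vertex e are not connected in the tree, so the decomposition is invalid.

No — bags containing vertex e are not connected in the tree.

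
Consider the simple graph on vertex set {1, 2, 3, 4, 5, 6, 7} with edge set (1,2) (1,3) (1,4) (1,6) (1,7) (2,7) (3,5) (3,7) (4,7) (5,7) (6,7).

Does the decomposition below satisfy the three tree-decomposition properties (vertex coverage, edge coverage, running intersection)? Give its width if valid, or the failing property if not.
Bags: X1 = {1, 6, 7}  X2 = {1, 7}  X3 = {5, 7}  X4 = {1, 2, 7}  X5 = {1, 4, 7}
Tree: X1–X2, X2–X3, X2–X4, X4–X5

A tree decomposition must satisfy three properties: every vertex lies in some bag; for every edge, both endpoints lie together in some bag; and for every vertex, the bags containing it form a connected subtree. Here vertex 3 appears in no bag, so the decomposition is invalid.

No — vertex 3 appears in no bag.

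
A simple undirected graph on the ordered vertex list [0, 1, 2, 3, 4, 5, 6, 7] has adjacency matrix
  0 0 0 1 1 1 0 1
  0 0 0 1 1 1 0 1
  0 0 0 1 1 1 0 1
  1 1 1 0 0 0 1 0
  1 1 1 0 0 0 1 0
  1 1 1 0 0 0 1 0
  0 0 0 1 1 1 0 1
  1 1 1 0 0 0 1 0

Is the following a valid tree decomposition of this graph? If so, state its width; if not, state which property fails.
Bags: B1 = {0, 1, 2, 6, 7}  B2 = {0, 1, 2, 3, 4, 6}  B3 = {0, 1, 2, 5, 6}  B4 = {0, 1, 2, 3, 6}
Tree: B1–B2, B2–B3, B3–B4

No — bags containing vertex 3 are not connected in the tree.

A tree decomposition must satisfy three properties: every vertex lies in some bag; for every edge, both endpoints lie together in some bag; and for every vertex, the bags containing it form a connected subtree. Here bags containing vertex 3 are not connected in the tree, so the decomposition is invalid.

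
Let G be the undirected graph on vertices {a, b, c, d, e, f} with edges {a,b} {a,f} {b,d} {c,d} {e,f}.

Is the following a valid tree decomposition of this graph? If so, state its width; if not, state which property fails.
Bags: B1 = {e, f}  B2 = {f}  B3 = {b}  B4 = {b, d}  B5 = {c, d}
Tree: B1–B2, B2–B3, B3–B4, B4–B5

A tree decomposition must satisfy three properties: every vertex lies in some bag; for every edge, both endpoints lie together in some bag; and for every vertex, the bags containing it form a connected subtree. Here vertex a appears in no bag, so the decomposition is invalid.

No — vertex a appears in no bag.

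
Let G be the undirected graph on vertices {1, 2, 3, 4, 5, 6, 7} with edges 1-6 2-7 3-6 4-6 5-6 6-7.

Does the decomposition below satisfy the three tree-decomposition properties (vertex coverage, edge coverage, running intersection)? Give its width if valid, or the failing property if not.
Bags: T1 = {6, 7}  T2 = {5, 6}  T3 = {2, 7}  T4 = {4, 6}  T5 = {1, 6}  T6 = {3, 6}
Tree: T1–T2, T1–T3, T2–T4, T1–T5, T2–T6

Vertex coverage: the bags together contain {1, 2, 3, 4, 5, 6, 7}, the full vertex set. Edge coverage: each edge of G has both endpoints in at least one bag. Running intersection: for every vertex, the bags containing it form a connected subtree. All three properties hold, so this is a valid tree decomposition of width max|bag| − 1 = 1, and hence tw(G) ≤ 1.

Yes; width 1.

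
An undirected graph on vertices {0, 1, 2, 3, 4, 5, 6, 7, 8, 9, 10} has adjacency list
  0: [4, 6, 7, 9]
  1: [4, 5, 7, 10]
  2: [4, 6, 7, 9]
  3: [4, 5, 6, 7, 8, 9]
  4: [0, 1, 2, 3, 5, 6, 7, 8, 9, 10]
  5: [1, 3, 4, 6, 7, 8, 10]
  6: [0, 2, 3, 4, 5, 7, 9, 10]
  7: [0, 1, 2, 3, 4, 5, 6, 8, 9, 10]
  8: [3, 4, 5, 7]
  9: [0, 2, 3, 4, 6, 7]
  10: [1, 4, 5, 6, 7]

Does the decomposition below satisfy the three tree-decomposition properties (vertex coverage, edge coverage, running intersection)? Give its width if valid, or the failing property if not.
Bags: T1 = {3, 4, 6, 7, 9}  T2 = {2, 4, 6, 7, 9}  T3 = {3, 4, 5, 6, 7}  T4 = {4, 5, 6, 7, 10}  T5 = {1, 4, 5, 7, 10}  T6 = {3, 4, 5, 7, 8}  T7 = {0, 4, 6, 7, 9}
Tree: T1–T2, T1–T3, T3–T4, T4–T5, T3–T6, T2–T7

Vertex coverage: the bags together contain {0, 1, 2, 3, 4, 5, 6, 7, 8, 9, 10}, the full vertex set. Edge coverage: each edge of G has both endpoints in at least one bag. Running intersection: for every vertex, the bags containing it form a connected subtree. All three properties hold, so this is a valid tree decomposition of width max|bag| − 1 = 4, and hence tw(G) ≤ 4.

Yes; width 4.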